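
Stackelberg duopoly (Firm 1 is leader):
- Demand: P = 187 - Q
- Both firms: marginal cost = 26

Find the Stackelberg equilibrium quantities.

q₁* (leader) = 80.5, q₂* (follower) = 40.25

Work:
Follower's reaction: q₂ = (a - c - q₁)/2
Leader substitutes: π₁ = q₁·(a - q₁ - (a-c-q₁)/2 - c)
FOC: q₁* = (187 - 26)/2 = 80.50
Then: q₂* = (187 - 26 - 80.5)/2 = 40.25
Leader has first-mover advantage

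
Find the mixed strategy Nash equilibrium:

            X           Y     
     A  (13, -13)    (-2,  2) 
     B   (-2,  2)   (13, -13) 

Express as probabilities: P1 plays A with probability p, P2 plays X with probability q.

p = 0.5, q = 0.5

Work:
Find probabilities that make opponent indifferent:
P2 chooses q to make P1 indifferent between A and B
P1 chooses p to make P2 indifferent between X and Y
Mixed NE: P1 plays (A: 0.5, B: 0.5), P2 plays (X: 0.5, Y: 0.5)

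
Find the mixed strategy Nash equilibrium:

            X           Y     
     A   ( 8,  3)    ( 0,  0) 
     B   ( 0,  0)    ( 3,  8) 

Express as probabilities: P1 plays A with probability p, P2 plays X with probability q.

p = 0.7273, q = 0.2727

Work:
Find probabilities that make opponent indifferent:
P2 chooses q to make P1 indifferent between A and B
P1 chooses p to make P2 indifferent between X and Y
Mixed NE: P1 plays (A: 0.7273, B: 0.2727), P2 plays (X: 0.2727, Y: 0.7273)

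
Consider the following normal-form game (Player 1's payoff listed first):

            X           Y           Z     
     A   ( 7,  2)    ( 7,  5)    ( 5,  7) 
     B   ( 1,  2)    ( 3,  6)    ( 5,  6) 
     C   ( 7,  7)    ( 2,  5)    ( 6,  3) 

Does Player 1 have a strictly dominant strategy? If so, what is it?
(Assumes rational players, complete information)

No strictly dominant strategy exists for Player 1

Work:
A strategy strictly dominates another if it gives a strictly higher payoff against every opponent action. Compare each pair of P1's strategies column-by-column:
  A vs B: [7 vs 1, 7 vs 3, 5 vs 5] → A does not strictly dominate B (column Z: 5 ≤ 5)
  A vs C: [7 vs 7, 7 vs 2, 5 vs 6] → A does not strictly dominate C (column X: 7 ≤ 7)
  B vs A: [1 vs 7, 3 vs 7, 5 vs 5] → B does not strictly dominate A (column X: 1 ≤ 7)
  B vs C: [1 vs 7, 3 vs 2, 5 vs 6] → B does not strictly dominate C (column X: 1 ≤ 7)
  C vs A: [7 vs 7, 2 vs 7, 6 vs 5] → C does not strictly dominate A (column X: 7 ≤ 7)
  C vs B: [7 vs 1, 2 vs 3, 6 vs 5] → C does not strictly dominate B (column Y: 2 ≤ 3)
No single strategy strictly dominates all others → no strictly dominant strategy.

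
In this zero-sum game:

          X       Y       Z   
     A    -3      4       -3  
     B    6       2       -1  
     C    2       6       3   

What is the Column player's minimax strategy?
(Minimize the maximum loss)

Column should play Z, value = 3

Work:
Column player minimizes Row's maximum payoff:
Column X: max payoff to Row = 6
Column Y: max payoff to Row = 6
Column Z: max payoff to Row = 3
Minimum is 3, achieved by column Z.
Minimax strategy: Z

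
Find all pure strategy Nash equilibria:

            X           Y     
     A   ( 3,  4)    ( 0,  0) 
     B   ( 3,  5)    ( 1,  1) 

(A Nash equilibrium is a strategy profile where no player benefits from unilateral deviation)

Nash equilibrium: (A, X), (B, X)

Work:
Best responses:
  P1 vs X: payoffs [3, 3] → best response A/B (payoff 3)
  P1 vs Y: payoffs [0, 1] → best response B (payoff 1)
  P2 vs A: payoffs [4, 0] → best response X (payoff 4)
  P2 vs B: payoffs [5, 1] → best response X (payoff 5)
Mutual best responses: (A,X), (B,X) → Nash equilibria.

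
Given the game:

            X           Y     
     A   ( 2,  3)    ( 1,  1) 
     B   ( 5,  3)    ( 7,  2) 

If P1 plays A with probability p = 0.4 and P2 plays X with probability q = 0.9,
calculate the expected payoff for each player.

E[P1] = 3.88, E[P2] = 2.86

Work:
E[P1] = p·q·π₁(A,X) + p·(1-q)·π₁(A,Y) + (1-p)·q·π₁(B,X) + (1-p)·(1-q)·π₁(B,Y)
= 0.4·0.9·2 + 0.4·0.1·1 + 0.6·0.9·5 + 0.6·0.1·7
= 3.88

E[P2] = 2.86 (similar calculation)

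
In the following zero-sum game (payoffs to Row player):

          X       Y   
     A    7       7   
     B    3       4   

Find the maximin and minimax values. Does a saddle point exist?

Maximin = 7, Minimax = 7, Saddle: True

Work:
Row minimums: [7, 3] → maximin = 7
Column maximums: [7, 7] → minimax = 7
Saddle point exists! Game value = 7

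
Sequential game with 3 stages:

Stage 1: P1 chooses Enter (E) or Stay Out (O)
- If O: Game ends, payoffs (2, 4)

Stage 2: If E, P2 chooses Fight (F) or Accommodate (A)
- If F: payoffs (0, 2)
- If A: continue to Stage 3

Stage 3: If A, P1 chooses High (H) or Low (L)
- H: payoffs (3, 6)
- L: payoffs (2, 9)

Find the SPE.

SPE: (E, A, H); Outcome (3, 6)

Work:
Stage 3: P1 chooses H (3 vs 2)
Stage 2: P2: F->2, A->6 (anticipating H). Choose A
Stage 1: P1: O->2, E->3 (anticipating A, H). Choose E
SPE path: E -> A -> H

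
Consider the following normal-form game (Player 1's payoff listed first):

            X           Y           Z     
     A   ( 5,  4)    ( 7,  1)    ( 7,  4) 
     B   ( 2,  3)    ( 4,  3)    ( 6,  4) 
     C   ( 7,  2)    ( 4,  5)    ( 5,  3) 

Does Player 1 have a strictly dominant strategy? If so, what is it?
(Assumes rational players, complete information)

No strictly dominant strategy exists for Player 1

Work:
A strategy strictly dominates another if it gives a strictly higher payoff against every opponent action. Compare each pair of P1's strategies column-by-column:
  A vs B: [5 vs 2, 7 vs 4, 7 vs 6] → A strictly dominates B
  A vs C: [5 vs 7, 7 vs 4, 7 vs 5] → A does not strictly dominate C (column X: 5 ≤ 7)
  B vs A: [2 vs 5, 4 vs 7, 6 vs 7] → B does not strictly dominate A (column X: 2 ≤ 5)
  B vs C: [2 vs 7, 4 vs 4, 6 vs 5] → B does not strictly dominate C (column X: 2 ≤ 7)
  C vs A: [7 vs 5, 4 vs 7, 5 vs 7] → C does not strictly dominate A (column Y: 4 ≤ 7)
  C vs B: [7 vs 2, 4 vs 4, 5 vs 6] → C does not strictly dominate B (column Y: 4 ≤ 4)
No single strategy strictly dominates all others → no strictly dominant strategy.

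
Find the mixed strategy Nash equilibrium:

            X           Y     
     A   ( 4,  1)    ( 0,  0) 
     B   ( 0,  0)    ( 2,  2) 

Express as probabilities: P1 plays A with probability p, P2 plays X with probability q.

p = 0.6667, q = 0.3333

Work:
Find probabilities that make opponent indifferent:
P2 chooses q to make P1 indifferent between A and B
P1 chooses p to make P2 indifferent between X and Y
Mixed NE: P1 plays (A: 0.6667, B: 0.3333), P2 plays (X: 0.3333, Y: 0.6667)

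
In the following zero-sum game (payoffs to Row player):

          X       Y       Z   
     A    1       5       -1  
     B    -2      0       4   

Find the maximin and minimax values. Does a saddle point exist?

Maximin = -1, Minimax = 1, Saddle: False

Work:
Row minimums: [-1, -2] → maximin = -1
Column maximums: [1, 5, 4] → minimax = 1
No saddle point (maximin ≠ minimax). Mixed strategy needed.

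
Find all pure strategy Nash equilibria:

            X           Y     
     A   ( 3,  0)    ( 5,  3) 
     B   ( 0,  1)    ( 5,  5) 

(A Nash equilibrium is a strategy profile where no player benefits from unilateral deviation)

Nash equilibrium: (A, Y), (B, Y)

Work:
Best responses:
  P1 vs X: payoffs [3, 0] → best response A (payoff 3)
  P1 vs Y: payoffs [5, 5] → best response A/B (payoff 5)
  P2 vs A: payoffs [0, 3] → best response Y (payoff 3)
  P2 vs B: payoffs [1, 5] → best response Y (payoff 5)
Mutual best responses: (A,Y), (B,Y) → Nash equilibria.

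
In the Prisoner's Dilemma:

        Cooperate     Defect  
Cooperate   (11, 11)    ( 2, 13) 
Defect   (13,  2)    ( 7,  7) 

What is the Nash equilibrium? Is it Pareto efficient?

(Defect, Defect) is NE; not Pareto efficient

Work:
Defect dominates Cooperate for both players:
If P2 cooperates: Defect (13) > Cooperate (11)
If P2 defects: Defect (7) > Cooperate (2)
NE: (Defect, Defect) with payoff (7, 7)
But (Cooperate, Cooperate) = (11, 11) Pareto dominates (7, 7)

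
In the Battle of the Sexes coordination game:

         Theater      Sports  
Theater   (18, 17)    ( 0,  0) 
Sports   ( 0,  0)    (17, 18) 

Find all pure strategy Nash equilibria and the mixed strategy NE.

Pure NE: (Theater, Theater) and (Sports, Sports); Mixed NE: p = 0.5143, q = 0.4857

Work:
Check pure NE:
(Theater, Theater): (18, 17) - no unilateral deviation beneficial
(Sports, Sports): (17, 18) - no unilateral deviation beneficial
Mixed NE: P1 plays Theater with p = 0.5143, P2 plays Theater with q = 0.4857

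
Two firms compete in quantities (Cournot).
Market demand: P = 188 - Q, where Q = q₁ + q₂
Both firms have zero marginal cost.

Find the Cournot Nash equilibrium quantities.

q₁* = q₂* = 62.67; P* = 62.67

Work:
Profit: π_i = P·q_i = (a - q_i - q_j)·q_i
FOC: ∂π_i/∂q_i = a - 2q_i - q_j = 0
Reaction function: q_i = (188 - q_j)/2
Symmetry: q* = 188/3 = 62.67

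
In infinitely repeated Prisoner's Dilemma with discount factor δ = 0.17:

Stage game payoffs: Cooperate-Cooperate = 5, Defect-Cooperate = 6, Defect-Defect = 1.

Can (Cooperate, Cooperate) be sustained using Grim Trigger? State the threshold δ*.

δ* = 0.2; since δ = 0.17 < 0.2, cooperation cannot be sustained

Work:
For Grim Trigger:
Cooperate forever: 5/(1-δ)
Defect then punished: 6 + 1·δ/(1-δ)
Need: 5/(1-δ) ≥ 6 + 1·δ/(1-δ)
Solving: δ ≥ (T-R)/(T-P) = (6-5)/(6-1) = 0.2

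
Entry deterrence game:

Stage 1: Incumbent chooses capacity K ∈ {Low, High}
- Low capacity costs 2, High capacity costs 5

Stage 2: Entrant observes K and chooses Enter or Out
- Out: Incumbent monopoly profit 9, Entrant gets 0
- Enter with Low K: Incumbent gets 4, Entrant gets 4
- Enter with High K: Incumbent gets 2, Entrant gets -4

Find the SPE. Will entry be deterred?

SPE: (High, Enter|Low, Out|High); Entry deterred. Incumbent net profit = 4

Work:
After Low K: Entrant enters (4 > 0)
After High K: Entrant stays out (-4 < 0)
Incumbent: Low → 4−2=2, High → 9−5=4
Incumbent chooses High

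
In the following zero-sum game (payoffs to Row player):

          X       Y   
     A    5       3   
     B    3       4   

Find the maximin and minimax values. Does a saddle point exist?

Maximin = 3, Minimax = 4, Saddle: False

Work:
Row minimums: [3, 3] → maximin = 3
Column maximums: [5, 4] → minimax = 4
No saddle point (maximin ≠ minimax). Mixed strategy needed.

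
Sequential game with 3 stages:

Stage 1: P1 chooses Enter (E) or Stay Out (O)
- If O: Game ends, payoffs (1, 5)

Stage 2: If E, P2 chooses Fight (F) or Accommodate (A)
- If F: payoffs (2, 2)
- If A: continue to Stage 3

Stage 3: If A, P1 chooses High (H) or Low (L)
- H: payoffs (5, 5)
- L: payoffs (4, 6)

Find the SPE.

SPE: (E, A, H); Outcome (5, 5)

Work:
Stage 3: P1 chooses H (5 vs 4)
Stage 2: P2: F->2, A->5 (anticipating H). Choose A
Stage 1: P1: O->1, E->5 (anticipating A, H). Choose E
SPE path: E -> A -> H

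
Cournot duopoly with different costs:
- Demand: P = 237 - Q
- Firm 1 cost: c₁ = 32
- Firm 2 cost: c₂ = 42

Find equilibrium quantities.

q₁* = 71.67, q₂* = 61.67

Work:
Reaction: q₁ = (237 - 32 - q₂)/2
Reaction: q₂ = (237 - 42 - q₁)/2
Solve simultaneously:
q₁* = (237 - 2×32 + 42)/3 = 71.67
q₂* = (237 - 2×42 + 32)/3 = 61.67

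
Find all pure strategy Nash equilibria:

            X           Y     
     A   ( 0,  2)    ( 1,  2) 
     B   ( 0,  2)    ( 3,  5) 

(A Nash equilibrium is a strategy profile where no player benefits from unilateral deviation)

Nash equilibrium: (A, X), (B, Y)

Work:
Best responses:
  P1 vs X: payoffs [0, 0] → best response A/B (payoff 0)
  P1 vs Y: payoffs [1, 3] → best response B (payoff 3)
  P2 vs A: payoffs [2, 2] → best response X/Y (payoff 2)
  P2 vs B: payoffs [2, 5] → best response Y (payoff 5)
Mutual best responses: (A,X), (B,Y) → Nash equilibria.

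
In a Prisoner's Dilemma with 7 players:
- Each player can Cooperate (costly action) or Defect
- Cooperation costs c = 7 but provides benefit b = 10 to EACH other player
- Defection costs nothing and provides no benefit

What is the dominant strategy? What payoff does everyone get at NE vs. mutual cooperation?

Dominant: Defect; NE payoff = 0; Coop payoff = 53

Work:
Defect dominates (saves cost c = 7, benefit to others is external)
NE: All defect → everyone gets 0
If all cooperate: each receives (6)×10 - 7 = 53
Social dilemma: 53 > 0 but NE gives 0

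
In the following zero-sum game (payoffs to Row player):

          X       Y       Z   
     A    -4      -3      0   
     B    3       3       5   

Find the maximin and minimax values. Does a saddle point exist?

Maximin = 3, Minimax = 3, Saddle: True

Work:
Row minimums: [-4, 3] → maximin = 3
Column maximums: [3, 3, 5] → minimax = 3
Saddle point exists! Game value = 3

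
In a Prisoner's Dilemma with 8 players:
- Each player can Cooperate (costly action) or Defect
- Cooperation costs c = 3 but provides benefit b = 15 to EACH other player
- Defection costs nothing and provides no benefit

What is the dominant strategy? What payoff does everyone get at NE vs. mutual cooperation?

Dominant: Defect; NE payoff = 0; Coop payoff = 102

Work:
Defect dominates (saves cost c = 3, benefit to others is external)
NE: All defect → everyone gets 0
If all cooperate: each receives (7)×15 - 3 = 102
Social dilemma: 102 > 0 but NE gives 0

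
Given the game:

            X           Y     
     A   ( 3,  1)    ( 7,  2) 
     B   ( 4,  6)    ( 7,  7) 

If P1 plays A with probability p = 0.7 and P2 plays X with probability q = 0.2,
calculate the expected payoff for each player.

E[P1] = 6.26, E[P2] = 3.3

Work:
E[P1] = p·q·π₁(A,X) + p·(1-q)·π₁(A,Y) + (1-p)·q·π₁(B,X) + (1-p)·(1-q)·π₁(B,Y)
= 0.7·0.2·3 + 0.7·0.8·7 + 0.3·0.2·4 + 0.3·0.8·7
= 6.26

E[P2] = 3.3 (similar calculation)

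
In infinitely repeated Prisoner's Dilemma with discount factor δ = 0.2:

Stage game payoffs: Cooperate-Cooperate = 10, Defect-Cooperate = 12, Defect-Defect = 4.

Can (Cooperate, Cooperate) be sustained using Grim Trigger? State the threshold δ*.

δ* = 0.25; since δ = 0.2 < 0.25, cooperation cannot be sustained

Work:
For Grim Trigger:
Cooperate forever: 10/(1-δ)
Defect then punished: 12 + 4·δ/(1-δ)
Need: 10/(1-δ) ≥ 12 + 4·δ/(1-δ)
Solving: δ ≥ (T-R)/(T-P) = (12-10)/(12-4) = 0.25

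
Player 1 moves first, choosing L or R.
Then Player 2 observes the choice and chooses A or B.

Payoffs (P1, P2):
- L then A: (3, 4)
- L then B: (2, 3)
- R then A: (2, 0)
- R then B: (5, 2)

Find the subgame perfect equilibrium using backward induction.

P1 plays R, P2 plays A after L and B after R; Payoff (5, 2)

Work:
Backward induction:
After L: P2 chooses A → P1 gets 3
After R: P2 chooses B → P1 gets 5
P1 chooses R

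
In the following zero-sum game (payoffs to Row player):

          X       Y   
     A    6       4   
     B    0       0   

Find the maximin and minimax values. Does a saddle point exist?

Maximin = 4, Minimax = 4, Saddle: True

Work:
Row minimums: [4, 0] → maximin = 4
Column maximums: [6, 4] → minimax = 4
Saddle point exists! Game value = 4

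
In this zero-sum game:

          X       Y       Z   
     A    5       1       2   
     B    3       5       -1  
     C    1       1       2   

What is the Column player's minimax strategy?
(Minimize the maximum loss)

Column should play Z, value = 2

Work:
Column player minimizes Row's maximum payoff:
Column X: max payoff to Row = 5
Column Y: max payoff to Row = 5
Column Z: max payoff to Row = 2
Minimum is 2, achieved by column Z.
Minimax strategy: Z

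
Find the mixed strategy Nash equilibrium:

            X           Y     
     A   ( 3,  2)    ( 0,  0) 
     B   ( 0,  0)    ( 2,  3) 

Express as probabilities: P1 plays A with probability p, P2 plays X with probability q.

p = 0.6, q = 0.4

Work:
Find probabilities that make opponent indifferent:
P2 chooses q to make P1 indifferent between A and B
P1 chooses p to make P2 indifferent between X and Y
Mixed NE: P1 plays (A: 0.6, B: 0.4), P2 plays (X: 0.4, Y: 0.6)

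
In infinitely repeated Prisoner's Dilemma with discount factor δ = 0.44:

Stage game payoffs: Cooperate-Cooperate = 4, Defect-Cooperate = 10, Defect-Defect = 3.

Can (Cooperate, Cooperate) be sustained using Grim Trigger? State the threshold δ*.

δ* = 0.8571; since δ = 0.44 < 0.8571, cooperation cannot be sustained

Work:
For Grim Trigger:
Cooperate forever: 4/(1-δ)
Defect then punished: 10 + 3·δ/(1-δ)
Need: 4/(1-δ) ≥ 10 + 3·δ/(1-δ)
Solving: δ ≥ (T-R)/(T-P) = (10-4)/(10-3) = 0.8571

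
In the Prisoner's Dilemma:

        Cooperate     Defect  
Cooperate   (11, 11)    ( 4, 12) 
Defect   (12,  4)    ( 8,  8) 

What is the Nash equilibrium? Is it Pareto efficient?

(Defect, Defect) is NE; not Pareto efficient

Work:
Defect dominates Cooperate for both players:
If P2 cooperates: Defect (12) > Cooperate (11)
If P2 defects: Defect (8) > Cooperate (4)
NE: (Defect, Defect) with payoff (8, 8)
But (Cooperate, Cooperate) = (11, 11) Pareto dominates (8, 8)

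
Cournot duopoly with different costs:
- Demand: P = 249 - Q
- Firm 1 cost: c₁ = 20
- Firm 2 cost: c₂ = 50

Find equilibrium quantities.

q₁* = 86.33, q₂* = 56.33

Work:
Reaction: q₁ = (249 - 20 - q₂)/2
Reaction: q₂ = (249 - 50 - q₁)/2
Solve simultaneously:
q₁* = (249 - 2×20 + 50)/3 = 86.33
q₂* = (249 - 2×50 + 20)/3 = 56.33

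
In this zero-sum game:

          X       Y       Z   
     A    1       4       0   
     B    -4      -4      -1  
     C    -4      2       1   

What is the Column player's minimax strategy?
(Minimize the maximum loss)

Column should play X or Z (all achieve the minimum), value = 1

Work:
Column player minimizes Row's maximum payoff:
Column X: max payoff to Row = 1
Column Y: max payoff to Row = 4
Column Z: max payoff to Row = 1
Minimum is 1, achieved by columns X, Z (tied).
Each of X or Z is a minimax strategy.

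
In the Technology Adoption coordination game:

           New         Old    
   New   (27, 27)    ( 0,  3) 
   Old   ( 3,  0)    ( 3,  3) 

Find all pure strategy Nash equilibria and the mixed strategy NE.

Pure NE: (New, New) and (Old, Old); Mixed NE: p = 0.1111, q = 0.1111

Work:
Check pure NE:
(New, New): (27, 27) - no unilateral deviation beneficial
(Old, Old): (3, 3) - no unilateral deviation beneficial
Mixed NE: P1 plays New with p = 0.1111, P2 plays New with q = 0.1111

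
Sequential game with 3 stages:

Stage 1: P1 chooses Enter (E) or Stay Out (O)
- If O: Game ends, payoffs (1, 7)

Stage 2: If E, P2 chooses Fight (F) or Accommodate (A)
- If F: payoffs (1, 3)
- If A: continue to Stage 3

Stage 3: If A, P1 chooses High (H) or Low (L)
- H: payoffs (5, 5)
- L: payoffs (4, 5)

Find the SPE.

SPE: (E, A, H); Outcome (5, 5)

Work:
Stage 3: P1 chooses H (5 vs 4)
Stage 2: P2: F->3, A->5 (anticipating H). Choose A
Stage 1: P1: O->1, E->5 (anticipating A, H). Choose E
SPE path: E -> A -> H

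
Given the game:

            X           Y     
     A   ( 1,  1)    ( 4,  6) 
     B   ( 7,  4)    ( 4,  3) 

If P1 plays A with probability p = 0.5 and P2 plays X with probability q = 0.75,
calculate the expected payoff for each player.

E[P1] = 4.0, E[P2] = 3.0

Work:
E[P1] = p·q·π₁(A,X) + p·(1-q)·π₁(A,Y) + (1-p)·q·π₁(B,X) + (1-p)·(1-q)·π₁(B,Y)
= 0.5·0.75·1 + 0.5·0.25·4 + 0.5·0.75·7 + 0.5·0.25·4
= 4.0

E[P2] = 3.0 (similar calculation)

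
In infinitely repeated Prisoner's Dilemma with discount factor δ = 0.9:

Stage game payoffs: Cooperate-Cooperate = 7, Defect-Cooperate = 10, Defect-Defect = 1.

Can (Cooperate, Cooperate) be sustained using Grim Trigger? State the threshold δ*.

δ* = 0.3333; since δ = 0.9 ≥ 0.3333, cooperation can be sustained

Work:
For Grim Trigger:
Cooperate forever: 7/(1-δ)
Defect then punished: 10 + 1·δ/(1-δ)
Need: 7/(1-δ) ≥ 10 + 1·δ/(1-δ)
Solving: δ ≥ (T-R)/(T-P) = (10-7)/(10-1) = 0.3333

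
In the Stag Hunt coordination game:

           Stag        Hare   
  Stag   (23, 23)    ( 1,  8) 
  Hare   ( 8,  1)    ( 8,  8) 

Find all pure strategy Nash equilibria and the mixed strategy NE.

Pure NE: (Stag, Stag) and (Hare, Hare); Mixed NE: p = 0.3182, q = 0.3182

Work:
Check pure NE:
(Stag, Stag): (23, 23) - no unilateral deviation beneficial
(Hare, Hare): (8, 8) - no unilateral deviation beneficial
Mixed NE: P1 plays Stag with p = 0.3182, P2 plays Stag with q = 0.3182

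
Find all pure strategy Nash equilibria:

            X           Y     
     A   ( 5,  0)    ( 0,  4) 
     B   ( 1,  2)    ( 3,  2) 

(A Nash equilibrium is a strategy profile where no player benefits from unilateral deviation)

Nash equilibrium: (B, Y)

Work:
Best responses:
  P1 vs X: payoffs [5, 1] → best response A (payoff 5)
  P1 vs Y: payoffs [0, 3] → best response B (payoff 3)
  P2 vs A: payoffs [0, 4] → best response Y (payoff 4)
  P2 vs B: payoffs [2, 2] → best response X/Y (payoff 2)
Mutual best responses: (B,Y) → Nash equilibria.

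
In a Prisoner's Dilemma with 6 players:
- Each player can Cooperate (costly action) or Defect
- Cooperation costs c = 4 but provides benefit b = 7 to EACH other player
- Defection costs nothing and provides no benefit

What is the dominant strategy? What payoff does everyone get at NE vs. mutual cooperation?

Dominant: Defect; NE payoff = 0; Coop payoff = 31

Work:
Defect dominates (saves cost c = 4, benefit to others is external)
NE: All defect → everyone gets 0
If all cooperate: each receives (5)×7 - 4 = 31
Social dilemma: 31 > 0 but NE gives 0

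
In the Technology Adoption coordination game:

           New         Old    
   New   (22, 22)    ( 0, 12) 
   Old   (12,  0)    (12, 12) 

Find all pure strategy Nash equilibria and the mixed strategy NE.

Pure NE: (New, New) and (Old, Old); Mixed NE: p = 0.5455, q = 0.5455

Work:
Check pure NE:
(New, New): (22, 22) - no unilateral deviation beneficial
(Old, Old): (12, 12) - no unilateral deviation beneficial
Mixed NE: P1 plays New with p = 0.5455, P2 plays New with q = 0.5455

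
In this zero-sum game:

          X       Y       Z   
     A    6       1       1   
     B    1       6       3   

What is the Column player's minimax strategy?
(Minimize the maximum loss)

Column should play Z, value = 3

Work:
Column player minimizes Row's maximum payoff:
Column X: max payoff to Row = 6
Column Y: max payoff to Row = 6
Column Z: max payoff to Row = 3
Minimum is 3, achieved by column Z.
Minimax strategy: Z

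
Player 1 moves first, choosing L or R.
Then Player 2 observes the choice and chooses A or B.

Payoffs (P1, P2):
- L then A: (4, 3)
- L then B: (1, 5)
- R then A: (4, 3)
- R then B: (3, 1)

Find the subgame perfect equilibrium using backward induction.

P1 plays R, P2 plays B after L and A after R; Payoff (4, 3)

Work:
Backward induction:
After L: P2 chooses B → P1 gets 1
After R: P2 chooses A → P1 gets 4
P1 chooses R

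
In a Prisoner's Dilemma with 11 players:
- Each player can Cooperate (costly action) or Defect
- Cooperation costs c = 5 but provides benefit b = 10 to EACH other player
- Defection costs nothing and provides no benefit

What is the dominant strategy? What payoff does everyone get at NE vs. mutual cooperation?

Dominant: Defect; NE payoff = 0; Coop payoff = 95

Work:
Defect dominates (saves cost c = 5, benefit to others is external)
NE: All defect → everyone gets 0
If all cooperate: each receives (10)×10 - 5 = 95
Social dilemma: 95 > 0 but NE gives 0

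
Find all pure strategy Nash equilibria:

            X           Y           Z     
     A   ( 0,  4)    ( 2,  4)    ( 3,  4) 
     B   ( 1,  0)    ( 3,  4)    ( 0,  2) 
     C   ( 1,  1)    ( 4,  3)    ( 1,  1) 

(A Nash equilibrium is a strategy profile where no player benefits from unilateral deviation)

Nash equilibrium: (A, Z), (C, Y)

Work:
Best responses:
  P1 vs X: payoffs [0, 1, 1] → best response B/C (payoff 1)
  P1 vs Y: payoffs [2, 3, 4] → best response C (payoff 4)
  P1 vs Z: payoffs [3, 0, 1] → best response A (payoff 3)
  P2 vs A: payoffs [4, 4, 4] → best response X/Y/Z (payoff 4)
  P2 vs B: payoffs [0, 4, 2] → best response Y (payoff 4)
  P2 vs C: payoffs [1, 3, 1] → best response Y (payoff 3)
Mutual best responses: (A,Z), (C,Y) → Nash equilibria.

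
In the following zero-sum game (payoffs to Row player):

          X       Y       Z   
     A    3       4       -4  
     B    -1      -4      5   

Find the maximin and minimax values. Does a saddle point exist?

Maximin = -4, Minimax = 3, Saddle: False

Work:
Row minimums: [-4, -4] → maximin = -4
Column maximums: [3, 4, 5] → minimax = 3
No saddle point (maximin ≠ minimax). Mixed strategy needed.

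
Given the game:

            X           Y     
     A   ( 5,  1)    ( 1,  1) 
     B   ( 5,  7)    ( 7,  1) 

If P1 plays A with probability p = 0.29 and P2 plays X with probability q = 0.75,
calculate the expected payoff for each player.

E[P1] = 5.065, E[P2] = 4.195

Work:
E[P1] = p·q·π₁(A,X) + p·(1-q)·π₁(A,Y) + (1-p)·q·π₁(B,X) + (1-p)·(1-q)·π₁(B,Y)
= 0.29·0.75·5 + 0.29·0.25·1 + 0.71·0.75·5 + 0.71·0.25·7
= 5.065

E[P2] = 4.195 (similar calculation)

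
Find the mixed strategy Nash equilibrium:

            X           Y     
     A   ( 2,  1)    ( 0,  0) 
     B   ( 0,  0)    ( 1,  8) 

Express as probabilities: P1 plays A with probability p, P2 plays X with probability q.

p = 0.8889, q = 0.3333

Work:
Find probabilities that make opponent indifferent:
P2 chooses q to make P1 indifferent between A and B
P1 chooses p to make P2 indifferent between X and Y
Mixed NE: P1 plays (A: 0.8889, B: 0.1111), P2 plays (X: 0.3333, Y: 0.6667)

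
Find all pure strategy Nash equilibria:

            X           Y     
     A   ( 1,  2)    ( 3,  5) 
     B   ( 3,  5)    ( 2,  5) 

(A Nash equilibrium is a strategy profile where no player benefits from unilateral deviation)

Nash equilibrium: (A, Y), (B, X)

Work:
Best responses:
  P1 vs X: payoffs [1, 3] → best response B (payoff 3)
  P1 vs Y: payoffs [3, 2] → best response A (payoff 3)
  P2 vs A: payoffs [2, 5] → best response Y (payoff 5)
  P2 vs B: payoffs [5, 5] → best response X/Y (payoff 5)
Mutual best responses: (A,Y), (B,X) → Nash equilibria.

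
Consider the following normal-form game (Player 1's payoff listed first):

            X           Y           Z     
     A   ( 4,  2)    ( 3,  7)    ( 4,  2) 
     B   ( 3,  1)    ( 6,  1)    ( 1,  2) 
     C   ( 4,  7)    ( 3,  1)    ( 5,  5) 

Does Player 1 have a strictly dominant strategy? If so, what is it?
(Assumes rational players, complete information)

No strictly dominant strategy exists for Player 1

Work:
A strategy strictly dominates another if it gives a strictly higher payoff against every opponent action. Compare each pair of P1's strategies column-by-column:
  A vs B: [4 vs 3, 3 vs 6, 4 vs 1] → A does not strictly dominate B (column Y: 3 ≤ 6)
  A vs C: [4 vs 4, 3 vs 3, 4 vs 5] → A does not strictly dominate C (column X: 4 ≤ 4)
  B vs A: [3 vs 4, 6 vs 3, 1 vs 4] → B does not strictly dominate A (column X: 3 ≤ 4)
  B vs C: [3 vs 4, 6 vs 3, 1 vs 5] → B does not strictly dominate C (column X: 3 ≤ 4)
  C vs A: [4 vs 4, 3 vs 3, 5 vs 4] → C does not strictly dominate A (column X: 4 ≤ 4)
  C vs B: [4 vs 3, 3 vs 6, 5 vs 1] → C does not strictly dominate B (column Y: 3 ≤ 6)
No single strategy strictly dominates all others → no strictly dominant strategy.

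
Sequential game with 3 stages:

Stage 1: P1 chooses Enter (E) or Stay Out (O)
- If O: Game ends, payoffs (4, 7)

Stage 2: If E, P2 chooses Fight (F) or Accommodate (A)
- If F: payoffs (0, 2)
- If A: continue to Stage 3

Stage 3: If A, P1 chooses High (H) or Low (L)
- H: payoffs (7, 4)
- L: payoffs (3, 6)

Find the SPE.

SPE: (E, A, H); Outcome (7, 4)

Work:
Stage 3: P1 chooses H (7 vs 3)
Stage 2: P2: F->2, A->4 (anticipating H). Choose A
Stage 1: P1: O->4, E->7 (anticipating A, H). Choose E
SPE path: E -> A -> H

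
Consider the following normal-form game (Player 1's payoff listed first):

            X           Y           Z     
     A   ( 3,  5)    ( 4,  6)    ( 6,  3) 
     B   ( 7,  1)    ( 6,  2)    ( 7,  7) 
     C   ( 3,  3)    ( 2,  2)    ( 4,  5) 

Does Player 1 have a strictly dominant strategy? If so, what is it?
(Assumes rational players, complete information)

Yes, Player 1's strictly dominant strategy is B

Work:
A strategy strictly dominates another if it gives a strictly higher payoff against every opponent action. Compare each pair of P1's strategies column-by-column:
  A vs B: [3 vs 7, 4 vs 6, 6 vs 7] → A does not strictly dominate B (column X: 3 ≤ 7)
  A vs C: [3 vs 3, 4 vs 2, 6 vs 4] → A does not strictly dominate C (column X: 3 ≤ 3)
  B vs A: [7 vs 3, 6 vs 4, 7 vs 6] → B strictly dominates A
  B vs C: [7 vs 3, 6 vs 2, 7 vs 4] → B strictly dominates C
  C vs A: [3 vs 3, 2 vs 4, 4 vs 6] → C does not strictly dominate A (column X: 3 ≤ 3)
  C vs B: [3 vs 7, 2 vs 6, 4 vs 7] → C does not strictly dominate B (column X: 3 ≤ 7)
B strictly dominates every other strategy → strictly dominant.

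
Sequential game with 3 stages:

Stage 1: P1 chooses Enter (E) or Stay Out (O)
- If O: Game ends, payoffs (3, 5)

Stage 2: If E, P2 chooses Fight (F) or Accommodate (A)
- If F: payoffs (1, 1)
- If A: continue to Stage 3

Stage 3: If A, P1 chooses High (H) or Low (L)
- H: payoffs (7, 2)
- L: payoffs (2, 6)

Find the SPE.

SPE: (E, A, H); Outcome (7, 2)

Work:
Stage 3: P1 chooses H (7 vs 2)
Stage 2: P2: F->1, A->2 (anticipating H). Choose A
Stage 1: P1: O->3, E->7 (anticipating A, H). Choose E
SPE path: E -> A -> H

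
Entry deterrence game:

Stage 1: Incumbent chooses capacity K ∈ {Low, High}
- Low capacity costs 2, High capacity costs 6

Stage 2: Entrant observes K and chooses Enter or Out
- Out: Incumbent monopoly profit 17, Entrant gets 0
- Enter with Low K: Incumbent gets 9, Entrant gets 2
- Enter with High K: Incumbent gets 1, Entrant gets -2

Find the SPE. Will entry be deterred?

SPE: (High, Enter|Low, Out|High); Entry deterred. Incumbent net profit = 11

Work:
After Low K: Entrant enters (2 > 0)
After High K: Entrant stays out (-2 < 0)
Incumbent: Low → 9−2=7, High → 17−6=11
Incumbent chooses High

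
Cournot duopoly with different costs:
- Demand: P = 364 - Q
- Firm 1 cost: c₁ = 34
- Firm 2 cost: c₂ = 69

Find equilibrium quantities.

q₁* = 121.67, q₂* = 86.67

Work:
Reaction: q₁ = (364 - 34 - q₂)/2
Reaction: q₂ = (364 - 69 - q₁)/2
Solve simultaneously:
q₁* = (364 - 2×34 + 69)/3 = 121.67
q₂* = (364 - 2×69 + 34)/3 = 86.67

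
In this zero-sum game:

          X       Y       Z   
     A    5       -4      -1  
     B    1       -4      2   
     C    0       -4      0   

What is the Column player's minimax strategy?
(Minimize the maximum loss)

Column should play Y, value = -4

Work:
Column player minimizes Row's maximum payoff:
Column X: max payoff to Row = 5
Column Y: max payoff to Row = -4
Column Z: max payoff to Row = 2
Minimum is -4, achieved by column Y.
Minimax strategy: Y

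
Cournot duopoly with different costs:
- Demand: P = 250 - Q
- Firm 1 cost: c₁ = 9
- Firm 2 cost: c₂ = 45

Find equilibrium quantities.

q₁* = 92.33, q₂* = 56.33

Work:
Reaction: q₁ = (250 - 9 - q₂)/2
Reaction: q₂ = (250 - 45 - q₁)/2
Solve simultaneously:
q₁* = (250 - 2×9 + 45)/3 = 92.33
q₂* = (250 - 2×45 + 9)/3 = 56.33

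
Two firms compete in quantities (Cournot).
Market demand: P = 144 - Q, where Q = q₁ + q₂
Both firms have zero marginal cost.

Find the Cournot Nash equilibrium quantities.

q₁* = q₂* = 48.0; P* = 48.0

Work:
Profit: π_i = P·q_i = (a - q_i - q_j)·q_i
FOC: ∂π_i/∂q_i = a - 2q_i - q_j = 0
Reaction function: q_i = (144 - q_j)/2
Symmetry: q* = 144/3 = 48.0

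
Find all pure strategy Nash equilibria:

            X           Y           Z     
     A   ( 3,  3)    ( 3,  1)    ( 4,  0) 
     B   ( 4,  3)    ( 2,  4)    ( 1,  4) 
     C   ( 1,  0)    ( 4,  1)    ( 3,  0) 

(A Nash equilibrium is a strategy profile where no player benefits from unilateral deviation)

Nash equilibrium: (C, Y)

Work:
Best responses:
  P1 vs X: payoffs [3, 4, 1] → best response B (payoff 4)
  P1 vs Y: payoffs [3, 2, 4] → best response C (payoff 4)
  P1 vs Z: payoffs [4, 1, 3] → best response A (payoff 4)
  P2 vs A: payoffs [3, 1, 0] → best response X (payoff 3)
  P2 vs B: payoffs [3, 4, 4] → best response Y/Z (payoff 4)
  P2 vs C: payoffs [0, 1, 0] → best response Y (payoff 1)
Mutual best responses: (C,Y) → Nash equilibria.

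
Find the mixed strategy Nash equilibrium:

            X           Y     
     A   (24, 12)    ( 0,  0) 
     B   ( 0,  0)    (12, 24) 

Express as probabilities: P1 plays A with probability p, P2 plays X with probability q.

p = 0.6667, q = 0.3333

Work:
Find probabilities that make opponent indifferent:
P2 chooses q to make P1 indifferent between A and B
P1 chooses p to make P2 indifferent between X and Y
Mixed NE: P1 plays (A: 0.6667, B: 0.3333), P2 plays (X: 0.3333, Y: 0.6667)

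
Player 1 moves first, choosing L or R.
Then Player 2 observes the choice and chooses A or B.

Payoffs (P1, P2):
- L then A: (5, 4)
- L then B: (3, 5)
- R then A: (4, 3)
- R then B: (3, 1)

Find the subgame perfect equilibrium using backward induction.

P1 plays R, P2 plays B after L and A after R; Payoff (4, 3)

Work:
Backward induction:
After L: P2 chooses B → P1 gets 3
After R: P2 chooses A → P1 gets 4
P1 chooses R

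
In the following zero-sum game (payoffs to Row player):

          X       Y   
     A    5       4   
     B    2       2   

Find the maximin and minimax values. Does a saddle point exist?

Maximin = 4, Minimax = 4, Saddle: True

Work:
Row minimums: [4, 2] → maximin = 4
Column maximums: [5, 4] → minimax = 4
Saddle point exists! Game value = 4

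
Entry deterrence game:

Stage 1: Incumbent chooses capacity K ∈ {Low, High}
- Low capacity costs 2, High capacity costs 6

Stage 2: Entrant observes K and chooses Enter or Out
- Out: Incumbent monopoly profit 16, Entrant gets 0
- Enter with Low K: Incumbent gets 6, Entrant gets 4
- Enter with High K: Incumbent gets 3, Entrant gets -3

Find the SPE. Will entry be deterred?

SPE: (High, Enter|Low, Out|High); Entry deterred. Incumbent net profit = 10

Work:
After Low K: Entrant enters (4 > 0)
After High K: Entrant stays out (-3 < 0)
Incumbent: Low → 6−2=4, High → 16−6=10
Incumbent chooses High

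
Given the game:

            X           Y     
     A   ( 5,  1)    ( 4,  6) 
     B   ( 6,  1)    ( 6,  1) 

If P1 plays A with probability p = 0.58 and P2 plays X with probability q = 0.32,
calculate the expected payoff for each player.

E[P1] = 5.0256, E[P2] = 2.972

Work:
E[P1] = p·q·π₁(A,X) + p·(1-q)·π₁(A,Y) + (1-p)·q·π₁(B,X) + (1-p)·(1-q)·π₁(B,Y)
= 0.58·0.32·5 + 0.58·0.68·4 + 0.42·0.32·6 + 0.42·0.68·6
= 5.0256

E[P2] = 2.972 (similar calculation)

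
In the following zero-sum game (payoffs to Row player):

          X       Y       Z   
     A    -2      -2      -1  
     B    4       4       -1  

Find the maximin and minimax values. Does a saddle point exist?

Maximin = -1, Minimax = -1, Saddle: True

Work:
Row minimums: [-2, -1] → maximin = -1
Column maximums: [4, 4, -1] → minimax = -1
Saddle point exists! Game value = -1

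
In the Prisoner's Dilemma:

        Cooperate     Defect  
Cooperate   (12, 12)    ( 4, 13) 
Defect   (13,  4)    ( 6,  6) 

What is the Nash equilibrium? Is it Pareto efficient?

(Defect, Defect) is NE; not Pareto efficient

Work:
Defect dominates Cooperate for both players:
If P2 cooperates: Defect (13) > Cooperate (12)
If P2 defects: Defect (6) > Cooperate (4)
NE: (Defect, Defect) with payoff (6, 6)
But (Cooperate, Cooperate) = (12, 12) Pareto dominates (6, 6)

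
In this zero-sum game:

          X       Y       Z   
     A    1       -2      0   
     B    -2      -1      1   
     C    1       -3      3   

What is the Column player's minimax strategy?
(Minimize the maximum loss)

Column should play Y, value = -1

Work:
Column player minimizes Row's maximum payoff:
Column X: max payoff to Row = 1
Column Y: max payoff to Row = -1
Column Z: max payoff to Row = 3
Minimum is -1, achieved by column Y.
Minimax strategy: Y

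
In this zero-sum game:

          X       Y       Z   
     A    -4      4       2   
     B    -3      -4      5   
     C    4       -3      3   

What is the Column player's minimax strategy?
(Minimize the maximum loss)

Column should play X or Y (all achieve the minimum), value = 4

Work:
Column player minimizes Row's maximum payoff:
Column X: max payoff to Row = 4
Column Y: max payoff to Row = 4
Column Z: max payoff to Row = 5
Minimum is 4, achieved by columns X, Y (tied).
Each of X or Y is a minimax strategy.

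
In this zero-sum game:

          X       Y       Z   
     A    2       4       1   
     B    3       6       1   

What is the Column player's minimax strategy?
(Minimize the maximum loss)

Column should play Z, value = 1

Work:
Column player minimizes Row's maximum payoff:
Column X: max payoff to Row = 3
Column Y: max payoff to Row = 6
Column Z: max payoff to Row = 1
Minimum is 1, achieved by column Z.
Minimax strategy: Z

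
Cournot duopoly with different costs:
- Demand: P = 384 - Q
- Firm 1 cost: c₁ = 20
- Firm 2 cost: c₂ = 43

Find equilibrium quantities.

q₁* = 129.0, q₂* = 106.0

Work:
Reaction: q₁ = (384 - 20 - q₂)/2
Reaction: q₂ = (384 - 43 - q₁)/2
Solve simultaneously:
q₁* = (384 - 2×20 + 43)/3 = 129.0
q₂* = (384 - 2×43 + 20)/3 = 106.0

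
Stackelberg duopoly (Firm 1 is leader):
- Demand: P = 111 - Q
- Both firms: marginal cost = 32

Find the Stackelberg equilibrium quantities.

q₁* (leader) = 39.5, q₂* (follower) = 19.75

Work:
Follower's reaction: q₂ = (a - c - q₁)/2
Leader substitutes: π₁ = q₁·(a - q₁ - (a-c-q₁)/2 - c)
FOC: q₁* = (111 - 32)/2 = 39.50
Then: q₂* = (111 - 32 - 39.5)/2 = 19.75
Leader has first-mover advantage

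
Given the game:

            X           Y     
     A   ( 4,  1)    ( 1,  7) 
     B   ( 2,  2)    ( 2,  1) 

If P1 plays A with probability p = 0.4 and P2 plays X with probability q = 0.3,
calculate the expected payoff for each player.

E[P1] = 1.96, E[P2] = 2.86

Work:
E[P1] = p·q·π₁(A,X) + p·(1-q)·π₁(A,Y) + (1-p)·q·π₁(B,X) + (1-p)·(1-q)·π₁(B,Y)
= 0.4·0.3·4 + 0.4·0.7·1 + 0.6·0.3·2 + 0.6·0.7·2
= 1.96

E[P2] = 2.86 (similar calculation)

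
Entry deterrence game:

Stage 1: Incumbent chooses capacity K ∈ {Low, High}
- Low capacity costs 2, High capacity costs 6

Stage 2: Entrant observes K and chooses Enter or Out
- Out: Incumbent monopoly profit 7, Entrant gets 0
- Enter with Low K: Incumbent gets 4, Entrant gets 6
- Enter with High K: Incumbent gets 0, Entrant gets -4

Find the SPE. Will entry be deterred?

SPE: (Low, Enter|Low, Out|High); Entry not deterred. Incumbent net profit = 2, Entrant gets 6

Work:
After Low K: Entrant enters (6 > 0)
After High K: Entrant stays out (-4 < 0)
Incumbent: Low → 4−2=2, High → 7−6=1
Incumbent chooses Low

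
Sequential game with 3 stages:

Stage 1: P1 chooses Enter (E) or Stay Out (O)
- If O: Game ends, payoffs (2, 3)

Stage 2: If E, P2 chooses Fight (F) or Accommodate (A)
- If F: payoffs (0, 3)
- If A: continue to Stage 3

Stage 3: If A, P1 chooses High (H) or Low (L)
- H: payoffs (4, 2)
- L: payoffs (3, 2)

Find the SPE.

SPE: (O, F, H); Outcome (2, 3)

Work:
Stage 3: P1 chooses H (4 vs 3)
Stage 2: P2: F->3, A->2 (anticipating H). Choose F
Stage 1: P1: O->2, E->0 (anticipating F, H). Choose O
SPE path: O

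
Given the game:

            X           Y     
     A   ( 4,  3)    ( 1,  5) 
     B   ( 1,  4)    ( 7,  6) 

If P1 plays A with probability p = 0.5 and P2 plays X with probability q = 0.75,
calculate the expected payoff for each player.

E[P1] = 2.875, E[P2] = 4.0

Work:
E[P1] = p·q·π₁(A,X) + p·(1-q)·π₁(A,Y) + (1-p)·q·π₁(B,X) + (1-p)·(1-q)·π₁(B,Y)
= 0.5·0.75·4 + 0.5·0.25·1 + 0.5·0.75·1 + 0.5·0.25·7
= 2.875

E[P2] = 4.0 (similar calculation)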